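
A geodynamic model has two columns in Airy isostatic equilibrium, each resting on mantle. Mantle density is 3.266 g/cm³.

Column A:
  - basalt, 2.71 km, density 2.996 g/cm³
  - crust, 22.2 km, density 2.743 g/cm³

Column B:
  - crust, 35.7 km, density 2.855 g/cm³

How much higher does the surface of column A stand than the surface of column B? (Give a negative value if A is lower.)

For any compensation level in the mantle, the mantle terms cancel and isostasy reduces to e = (Σt_A − Σt_B) − (Σ(ρt)_A − Σ(ρt)_B) / ρ_m.
Σt_A = 24.91 km; Σt_B = 35.7 km; Σ(ρt)_A = 69.01376; Σ(ρt)_B = 101.9235 (in km·g/cm³).
e = (24.91 − 35.7) − (69.01376 − 101.9235) / 3.266 = −0.714 km.

−0.714 km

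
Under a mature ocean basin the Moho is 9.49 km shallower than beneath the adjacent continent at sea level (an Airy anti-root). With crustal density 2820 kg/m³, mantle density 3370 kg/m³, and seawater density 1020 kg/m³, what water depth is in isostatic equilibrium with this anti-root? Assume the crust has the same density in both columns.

Replacing a thickness d of crust by seawater at the top must be balanced by replacing crust with mantle at the base: d (ρ_c − ρ_w) = a (ρ_m − ρ_c).
d = a (ρ_m − ρ_c)/(ρ_c − ρ_w) = 9.49 km × 550/1800 = 2.9 km.

2.9 km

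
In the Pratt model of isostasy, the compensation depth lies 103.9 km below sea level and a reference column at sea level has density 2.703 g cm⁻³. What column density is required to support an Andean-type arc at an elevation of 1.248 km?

2.67 g cm⁻³

Pratt balance: ρ_ref D = ρ (D + h).
ρ = ρ_ref D/(D + h) = 2.703 × 103.9 km/(103.9 km + 1.248 km) = 2.67 g cm⁻³.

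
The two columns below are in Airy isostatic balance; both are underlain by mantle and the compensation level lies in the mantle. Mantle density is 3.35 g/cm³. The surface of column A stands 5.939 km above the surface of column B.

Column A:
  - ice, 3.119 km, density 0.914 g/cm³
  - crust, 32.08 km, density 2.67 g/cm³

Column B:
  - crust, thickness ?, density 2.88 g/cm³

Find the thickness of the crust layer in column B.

20.2 km

Take the compensation level at the base of the deeper column (depth z_c below the surface of column A) and equate Σ ρ_i t_i down to z_c; mantle fills any gap and the z_c terms cancel.
Column A: 3.119×0.914 + 32.08×2.67 + (z_c − 35.199)×3.35
Column B: 5.939×0 + x×2.88 + (z_c − 5.939 − 0 − x)×3.35
The z_c×3.35 term appears on both sides and cancels. Collect the known terms of each column as K = Σ(ρt)_known − 3.35 × (depth of known layers): K_A = 88.504366 − 3.35×35.199 = −29.412284; K_B = 0 − 3.35×(5.939 + 0) = −19.89565.
Balance: K_A = K_B − x×(3.35 − 2.88), so x = (K_B − K_A)/(3.35 − 2.88) = 9.51663/0.47 = 20.2 km.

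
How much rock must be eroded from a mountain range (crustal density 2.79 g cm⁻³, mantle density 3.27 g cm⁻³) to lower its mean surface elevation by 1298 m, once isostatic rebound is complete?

8840 m

Net drop Δ = e − u = e − e ρ_c/ρ_m = e (ρ_m − ρ_c)/ρ_m.
e = Δ ρ_m/(ρ_m − ρ_c) = 1298 m × 3.27/0.48 = 8840 m.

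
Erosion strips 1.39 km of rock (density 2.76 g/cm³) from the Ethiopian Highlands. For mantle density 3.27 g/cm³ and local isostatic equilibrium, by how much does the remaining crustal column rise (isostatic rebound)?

1.17 km

Unloading: uplift u = e ρ_c/ρ_m = 1.39 km × 2.76/3.27 = 1.17 km.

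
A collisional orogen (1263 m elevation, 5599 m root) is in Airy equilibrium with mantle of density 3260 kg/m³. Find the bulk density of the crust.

2660 kg/m³

ρ_c h = (ρ_m − ρ_c) r → ρ_c (h + r) = ρ_m r → ρ_c = ρ_m r / (h + r).
ρ_c = 3260 × 5599 m / (1263 m + 5599 m) = 2660 kg/m³.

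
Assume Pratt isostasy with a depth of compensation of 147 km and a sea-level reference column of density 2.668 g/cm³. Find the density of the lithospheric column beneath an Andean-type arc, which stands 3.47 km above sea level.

2.61 g/cm³

Pratt balance: ρ_ref D = ρ (D + h).
ρ = ρ_ref D/(D + h) = 2.668 × 147 km/(147 km + 3.47 km) = 2.61 g/cm³.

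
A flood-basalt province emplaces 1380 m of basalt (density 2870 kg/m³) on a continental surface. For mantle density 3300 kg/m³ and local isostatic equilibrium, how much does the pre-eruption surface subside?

1200 m

Subaerial loading: s = t ρ_load / ρ_m.
s = 1380 m × 2870/3300 = 1200 m.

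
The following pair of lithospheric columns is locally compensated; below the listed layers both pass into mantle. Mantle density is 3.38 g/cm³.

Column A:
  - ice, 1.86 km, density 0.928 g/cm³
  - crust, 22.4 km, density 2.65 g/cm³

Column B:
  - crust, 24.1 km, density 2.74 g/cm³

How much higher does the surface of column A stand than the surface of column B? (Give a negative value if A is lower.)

For any compensation level in the mantle, the mantle terms cancel and isostasy reduces to e = (Σt_A − Σt_B) − (Σ(ρt)_A − Σ(ρt)_B) / ρ_m.
Σt_A = 24.26 km; Σt_B = 24.1 km; Σ(ρt)_A = 61.08608; Σ(ρt)_B = 66.034 (in km·g/cm³).
e = (24.26 − 24.1) − (61.08608 − 66.034) / 3.38 = 1.62 km.

1.62 km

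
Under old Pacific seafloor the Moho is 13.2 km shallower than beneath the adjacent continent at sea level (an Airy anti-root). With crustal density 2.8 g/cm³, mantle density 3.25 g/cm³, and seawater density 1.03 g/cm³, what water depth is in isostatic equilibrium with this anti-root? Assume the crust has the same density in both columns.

3.36 km

Replacing a thickness d of crust by seawater at the top must be balanced by replacing crust with mantle at the base: d (ρ_c − ρ_w) = a (ρ_m − ρ_c).
d = a (ρ_m − ρ_c)/(ρ_c − ρ_w) = 13.2 km × 0.45/1.77 = 3.36 km.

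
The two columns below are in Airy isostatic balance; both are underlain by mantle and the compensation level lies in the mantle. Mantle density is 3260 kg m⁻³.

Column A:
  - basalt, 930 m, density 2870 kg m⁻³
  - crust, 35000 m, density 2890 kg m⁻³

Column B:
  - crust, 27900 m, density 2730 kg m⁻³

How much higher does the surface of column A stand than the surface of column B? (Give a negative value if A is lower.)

−452 m

For any compensation level in the mantle, the mantle terms cancel and isostasy reduces to e = (Σt_A − Σt_B) − (Σ(ρt)_A − Σ(ρt)_B) / ρ_m.
Σt_A = 35930 m; Σt_B = 27900 m; Σ(ρt)_A = 103819100; Σ(ρt)_B = 76167000 (in m·kg m⁻³).
e = (35930 − 27900) − (103819100 − 76167000) / 3260 = −452 m.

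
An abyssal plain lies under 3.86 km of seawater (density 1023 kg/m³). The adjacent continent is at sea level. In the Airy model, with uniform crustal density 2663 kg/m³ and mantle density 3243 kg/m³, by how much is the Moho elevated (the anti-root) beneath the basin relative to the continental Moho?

10.9 km

By Archimedes' principle applied to the lithosphere: replacing crust with seawater at the top is compensated by replacing crust with mantle at the base: d (ρ_c − ρ_w) = a (ρ_m − ρ_c).
a = d (ρ_c − ρ_w)/(ρ_m − ρ_c) = 3.86 km × 1640/580 = 10.9 km.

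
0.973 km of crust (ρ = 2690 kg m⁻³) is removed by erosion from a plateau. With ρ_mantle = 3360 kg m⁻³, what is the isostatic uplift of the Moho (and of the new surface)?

0.779 km

Unloading: uplift u = e ρ_c/ρ_m = 0.973 km × 2690/3360 = 0.779 km.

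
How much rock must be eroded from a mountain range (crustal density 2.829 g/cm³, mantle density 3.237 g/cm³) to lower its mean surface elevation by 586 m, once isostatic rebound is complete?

Net drop Δ = e − u = e − e ρ_c/ρ_m = e (ρ_m − ρ_c)/ρ_m.
e = Δ ρ_m/(ρ_m − ρ_c) = 586 m × 3.237/0.408 = 4650 m.

4650 m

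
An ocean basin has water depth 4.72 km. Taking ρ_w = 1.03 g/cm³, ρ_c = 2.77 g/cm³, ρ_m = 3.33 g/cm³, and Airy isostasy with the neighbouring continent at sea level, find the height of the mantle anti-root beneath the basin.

Isostatic balance requires: replacing crust with seawater at the top is compensated by replacing crust with mantle at the base: d (ρ_c − ρ_w) = a (ρ_m − ρ_c).
a = d (ρ_c − ρ_w)/(ρ_m − ρ_c) = 4.72 km × 1.74/0.56 = 14.7 km.

14.7 km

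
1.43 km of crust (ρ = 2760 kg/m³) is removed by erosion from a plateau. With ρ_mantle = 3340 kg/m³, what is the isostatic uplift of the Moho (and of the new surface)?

1.18 km

Unloading: uplift u = e ρ_c/ρ_m = 1.43 km × 2760/3340 = 1.18 km.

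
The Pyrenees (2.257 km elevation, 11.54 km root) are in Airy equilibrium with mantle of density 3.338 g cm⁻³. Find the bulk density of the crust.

ρ_c h = (ρ_m − ρ_c) r → ρ_c (h + r) = ρ_m r → ρ_c = ρ_m r / (h + r).
ρ_c = 3.338 × 11.54 km / (2.257 km + 11.54 km) = 2.79 g cm⁻³.

2.79 g cm⁻³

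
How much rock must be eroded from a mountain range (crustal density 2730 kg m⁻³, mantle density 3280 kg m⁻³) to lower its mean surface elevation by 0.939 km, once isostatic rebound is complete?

5.6 km

Net drop Δ = e − u = e − e ρ_c/ρ_m = e (ρ_m − ρ_c)/ρ_m.
e = Δ ρ_m/(ρ_m − ρ_c) = 0.939 km × 3280/550 = 5.6 km.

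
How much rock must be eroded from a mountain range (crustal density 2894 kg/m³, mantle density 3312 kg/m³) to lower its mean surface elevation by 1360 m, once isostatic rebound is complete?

10800 m

Net drop Δ = e − u = e − e ρ_c/ρ_m = e (ρ_m − ρ_c)/ρ_m.
e = Δ ρ_m/(ρ_m − ρ_c) = 1360 m × 3312/418 = 10800 m.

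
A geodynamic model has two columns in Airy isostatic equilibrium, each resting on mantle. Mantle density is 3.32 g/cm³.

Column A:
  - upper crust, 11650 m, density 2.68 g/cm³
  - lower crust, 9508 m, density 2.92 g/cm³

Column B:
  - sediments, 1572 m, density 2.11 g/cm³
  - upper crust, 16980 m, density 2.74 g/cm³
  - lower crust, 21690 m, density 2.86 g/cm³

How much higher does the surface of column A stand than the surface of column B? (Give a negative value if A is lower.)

For any compensation level in the mantle, the mantle terms cancel and isostasy reduces to e = (Σt_A − Σt_B) − (Σ(ρt)_A − Σ(ρt)_B) / ρ_m.
Σt_A = 21158 m; Σt_B = 40242 m; Σ(ρt)_A = 58985.36; Σ(ρt)_B = 111875.52 (in m·g/cm³).
e = (21158 − 40242) − (58985.36 − 111875.52) / 3.32 = −3150 m.

−3150 m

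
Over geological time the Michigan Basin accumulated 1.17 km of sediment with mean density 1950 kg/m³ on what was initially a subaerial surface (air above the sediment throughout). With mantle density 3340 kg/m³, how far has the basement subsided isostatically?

0.683 km

Subaerial load: s = t ρ_sed / ρ_m = 1.17 km × 1950/3340 = 0.683 km.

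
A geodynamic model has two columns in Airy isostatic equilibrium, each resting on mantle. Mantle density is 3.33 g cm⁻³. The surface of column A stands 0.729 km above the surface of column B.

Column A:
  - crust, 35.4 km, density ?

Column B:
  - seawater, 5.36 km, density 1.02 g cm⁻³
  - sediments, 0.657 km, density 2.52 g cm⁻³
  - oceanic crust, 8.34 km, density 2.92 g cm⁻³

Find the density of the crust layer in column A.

2.8 g cm⁻³

Take the compensation level at the base of the deeper column (depth z_c below the surface of column A) and equate Σ ρ_i t_i down to z_c; mantle fills any gap and the z_c terms cancel.
Column A: 35.4×ρ + (z_c − 35.4)×3.33
Column B: 0.729×0 + 5.36×1.02 + 0.657×2.52 + 8.34×2.92 + (z_c − 0.729 − 14.357)×3.33
The z_c×3.33 term appears on both sides and cancels. Collect the known terms of each column as K = Σ(ρt)_known − 3.33 × (depth of known layers): K_A = 0 − 3.33×35.4 = −117.882; K_B = 31.47564 − 3.33×(0.729 + 14.357) = −18.76074.
Balance: K_A + 35.4×ρ = K_B, so ρ = (K_B − K_A)/35.4 = 99.1213/35.4 = 2.8 g cm⁻³.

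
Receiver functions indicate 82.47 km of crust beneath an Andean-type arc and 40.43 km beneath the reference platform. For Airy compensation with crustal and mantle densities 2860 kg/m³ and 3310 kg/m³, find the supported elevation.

5.72 km

Excess crust Δ = 82.47 km − 40.43 km = 42.04 km, split between elevation h and root r with h + r = Δ.
Airy balance ρ_c h = (ρ_m − ρ_c) r gives r = h ρ_c/(ρ_m − ρ_c), so h (1 + ρ_c/(ρ_m − ρ_c)) = Δ, i.e. h = Δ (ρ_m − ρ_c)/ρ_m.
h = 42.04 km × 450/3310 = 5.72 km.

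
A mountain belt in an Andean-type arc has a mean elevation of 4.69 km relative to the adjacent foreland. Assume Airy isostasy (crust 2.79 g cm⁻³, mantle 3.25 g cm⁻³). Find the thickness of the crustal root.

28.4 km

By Archimedes' principle applied to the lithosphere: the weight of the topography is balanced by the buoyancy of the root, ρ_c h = (ρ_m − ρ_c) r.
r = h · ρ_c / (ρ_m − ρ_c) = 4.69 km × 2.79 / (3.25 − 2.79) = 28.4 km.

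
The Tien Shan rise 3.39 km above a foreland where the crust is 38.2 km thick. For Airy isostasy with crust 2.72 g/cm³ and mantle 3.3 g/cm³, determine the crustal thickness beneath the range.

Root depth r = h ρ_c / (ρ_m − ρ_c) = 3.39 km × 2.72 / 0.58 = 15.9 km.
Total thickness = T + h + r = 38.2 km + 3.39 km + 15.9 km = 57.5 km.

57.5 km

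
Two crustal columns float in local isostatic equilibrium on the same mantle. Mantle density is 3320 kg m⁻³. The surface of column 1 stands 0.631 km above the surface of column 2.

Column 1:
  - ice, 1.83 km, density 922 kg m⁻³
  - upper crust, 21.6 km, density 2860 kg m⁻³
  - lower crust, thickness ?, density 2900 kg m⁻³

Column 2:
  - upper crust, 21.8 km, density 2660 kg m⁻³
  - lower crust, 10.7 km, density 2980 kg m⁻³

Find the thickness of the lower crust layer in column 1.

Take the compensation level at the base of the deeper column (depth z_c below the surface of column 1) and equate Σ ρ_i t_i down to z_c; mantle fills any gap and the z_c terms cancel.
Column 1: 1.83×922 + 21.6×2860 + x×2900 + (z_c − 23.43 − x)×3320
Column 2: 0.631×0 + 21.8×2660 + 10.7×2980 + (z_c − 0.631 − 32.5)×3320
The z_c×3320 term appears on both sides and cancels. Collect the known terms of each column as K = Σ(ρt)_known − 3320 × (depth of known layers): K_1 = 63463.26 − 3320×23.43 = −14324.34; K_2 = 89874 − 3320×(0.631 + 32.5) = −20120.92.
Balance: K_1 − x×(3320 − 2900) = K_2, so x = (K_1 − K_2)/(3320 − 2900) = 5796.58/420 = 13.8 km.

13.8 km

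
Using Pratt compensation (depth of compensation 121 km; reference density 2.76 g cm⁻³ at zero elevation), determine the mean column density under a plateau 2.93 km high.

Pratt balance: ρ_ref D = ρ (D + h).
ρ = ρ_ref D/(D + h) = 2.76 × 121 km/(121 km + 2.93 km) = 2.69 g cm⁻³.

2.69 g cm⁻³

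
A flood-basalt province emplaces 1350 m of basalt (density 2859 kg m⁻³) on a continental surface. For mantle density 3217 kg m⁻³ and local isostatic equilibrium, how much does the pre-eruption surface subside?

Subaerial loading: s = t ρ_load / ρ_m.
s = 1350 m × 2859/3217 = 1200 m.

1200 m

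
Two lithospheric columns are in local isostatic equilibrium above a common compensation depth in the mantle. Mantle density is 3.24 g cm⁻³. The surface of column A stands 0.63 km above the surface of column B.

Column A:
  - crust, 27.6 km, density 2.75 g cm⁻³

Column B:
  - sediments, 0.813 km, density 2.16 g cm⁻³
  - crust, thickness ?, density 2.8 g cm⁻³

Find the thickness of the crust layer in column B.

Take the compensation level at the base of the deeper column (depth z_c below the surface of column A) and equate Σ ρ_i t_i down to z_c; mantle fills any gap and the z_c terms cancel.
Column A: 27.6×2.75 + (z_c − 27.6)×3.24
Column B: 0.63×0 + 0.813×2.16 + x×2.8 + (z_c − 0.63 − 0.813 − x)×3.24
The z_c×3.24 term appears on both sides and cancels. Collect the known terms of each column as K = Σ(ρt)_known − 3.24 × (depth of known layers): K_A = 75.9 − 3.24×27.6 = −13.524; K_B = 1.75608 − 3.24×(0.63 + 0.813) = −2.91924.
Balance: K_A = K_B − x×(3.24 − 2.8), so x = (K_B − K_A)/(3.24 − 2.8) = 10.6048/0.44 = 24.1 km.

24.1 km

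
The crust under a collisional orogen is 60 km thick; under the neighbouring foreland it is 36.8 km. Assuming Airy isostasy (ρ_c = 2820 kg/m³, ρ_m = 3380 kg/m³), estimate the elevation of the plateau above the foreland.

Excess crust Δ = 60 km − 36.8 km = 23.2 km, split between elevation h and root r with h + r = Δ.
Airy balance ρ_c h = (ρ_m − ρ_c) r gives r = h ρ_c/(ρ_m − ρ_c), so h (1 + ρ_c/(ρ_m − ρ_c)) = Δ, i.e. h = Δ (ρ_m − ρ_c)/ρ_m.
h = 23.2 km × 560/3380 = 3.84 km.

3.84 km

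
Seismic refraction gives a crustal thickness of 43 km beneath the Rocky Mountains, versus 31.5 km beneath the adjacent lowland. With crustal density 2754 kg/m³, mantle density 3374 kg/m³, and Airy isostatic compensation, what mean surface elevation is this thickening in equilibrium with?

2.11 km

Excess crust Δ = 43 km − 31.5 km = 11.5 km, split between elevation h and root r with h + r = Δ.
Airy balance ρ_c h = (ρ_m − ρ_c) r gives r = h ρ_c/(ρ_m − ρ_c), so h (1 + ρ_c/(ρ_m − ρ_c)) = Δ, i.e. h = Δ (ρ_m − ρ_c)/ρ_m.
h = 11.5 km × 620/3374 = 2.11 km.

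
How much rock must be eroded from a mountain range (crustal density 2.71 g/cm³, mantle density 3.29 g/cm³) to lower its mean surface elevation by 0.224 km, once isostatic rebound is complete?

1.27 km

Net drop Δ = e − u = e − e ρ_c/ρ_m = e (ρ_m − ρ_c)/ρ_m.
e = Δ ρ_m/(ρ_m − ρ_c) = 0.224 km × 3.29/0.58 = 1.27 km.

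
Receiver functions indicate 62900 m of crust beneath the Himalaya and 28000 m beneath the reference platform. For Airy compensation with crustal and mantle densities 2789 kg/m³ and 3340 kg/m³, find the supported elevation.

5760 m

Excess crust Δ = 62900 m − 28000 m = 34900 m, split between elevation h and root r with h + r = Δ.
Airy balance ρ_c h = (ρ_m − ρ_c) r gives r = h ρ_c/(ρ_m − ρ_c), so h (1 + ρ_c/(ρ_m − ρ_c)) = Δ, i.e. h = Δ (ρ_m − ρ_c)/ρ_m.
h = 34900 m × 551/3340 = 5760 m.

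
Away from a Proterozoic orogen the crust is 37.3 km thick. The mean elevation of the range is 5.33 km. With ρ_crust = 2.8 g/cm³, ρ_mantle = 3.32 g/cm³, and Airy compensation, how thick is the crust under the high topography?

Root depth r = h ρ_c / (ρ_m − ρ_c) = 5.33 km × 2.8 / 0.52 = 28.7 km.
Total thickness = T + h + r = 37.3 km + 5.33 km + 28.7 km = 71.3 km.

71.3 km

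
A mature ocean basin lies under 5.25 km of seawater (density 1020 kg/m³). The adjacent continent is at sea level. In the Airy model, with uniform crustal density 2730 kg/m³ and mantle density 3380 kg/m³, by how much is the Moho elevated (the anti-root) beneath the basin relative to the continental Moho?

13.8 km

For local isostatic compensation: replacing crust with seawater at the top is compensated by replacing crust with mantle at the base: d (ρ_c − ρ_w) = a (ρ_m − ρ_c).
a = d (ρ_c − ρ_w)/(ρ_m − ρ_c) = 5.25 km × 1710/650 = 13.8 km.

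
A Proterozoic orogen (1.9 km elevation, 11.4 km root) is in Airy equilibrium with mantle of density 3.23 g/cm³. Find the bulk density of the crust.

ρ_c h = (ρ_m − ρ_c) r → ρ_c (h + r) = ρ_m r → ρ_c = ρ_m r / (h + r).
ρ_c = 3.23 × 11.4 km / (1.9 km + 11.4 km) = 2.77 g/cm³.

2.77 g/cm³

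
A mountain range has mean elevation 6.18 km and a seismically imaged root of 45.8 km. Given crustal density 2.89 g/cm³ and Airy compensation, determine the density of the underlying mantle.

Airy balance: ρ_c h = (ρ_m − ρ_c) r → ρ_m = ρ_c (1 + h/r).
ρ_m = 2.89 × (1 + 6.18 km/45.8 km) = 3.28 g/cm³.

3.28 g/cm³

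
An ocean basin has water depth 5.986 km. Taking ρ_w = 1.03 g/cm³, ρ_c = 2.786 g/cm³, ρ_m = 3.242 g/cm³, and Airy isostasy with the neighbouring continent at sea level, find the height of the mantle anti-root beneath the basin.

For local isostatic compensation: replacing crust with seawater at the top is compensated by replacing crust with mantle at the base: d (ρ_c − ρ_w) = a (ρ_m − ρ_c).
a = d (ρ_c − ρ_w)/(ρ_m − ρ_c) = 5.986 km × 1.756/0.456 = 23.1 km.

23.1 km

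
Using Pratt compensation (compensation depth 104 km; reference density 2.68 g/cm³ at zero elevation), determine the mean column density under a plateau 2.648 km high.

2.61 g/cm³

Pratt balance: ρ_ref D = ρ (D + h).
ρ = ρ_ref D/(D + h) = 2.68 × 104 km/(104 km + 2.648 km) = 2.61 g/cm³.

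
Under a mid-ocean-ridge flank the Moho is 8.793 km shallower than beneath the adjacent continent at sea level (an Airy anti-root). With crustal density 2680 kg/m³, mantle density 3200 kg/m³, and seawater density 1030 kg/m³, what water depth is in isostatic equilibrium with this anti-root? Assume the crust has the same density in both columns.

Replacing a thickness d of crust by seawater at the top must be balanced by replacing crust with mantle at the base: d (ρ_c − ρ_w) = a (ρ_m − ρ_c).
d = a (ρ_m − ρ_c)/(ρ_c − ρ_w) = 8.793 km × 520/1650 = 2.77 km.

2.77 km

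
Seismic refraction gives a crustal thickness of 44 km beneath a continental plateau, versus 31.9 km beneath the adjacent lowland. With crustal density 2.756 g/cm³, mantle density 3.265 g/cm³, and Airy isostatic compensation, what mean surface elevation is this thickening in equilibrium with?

1.89 km

Excess crust Δ = 44 km − 31.9 km = 12.1 km, split between elevation h and root r with h + r = Δ.
Airy balance ρ_c h = (ρ_m − ρ_c) r gives r = h ρ_c/(ρ_m − ρ_c), so h (1 + ρ_c/(ρ_m − ρ_c)) = Δ, i.e. h = Δ (ρ_m − ρ_c)/ρ_m.
h = 12.1 km × 0.509/3.265 = 1.89 km.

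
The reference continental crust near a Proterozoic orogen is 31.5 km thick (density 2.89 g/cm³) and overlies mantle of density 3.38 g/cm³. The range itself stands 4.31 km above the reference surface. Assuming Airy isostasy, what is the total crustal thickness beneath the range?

Root depth r = h ρ_c / (ρ_m − ρ_c) = 4.31 km × 2.89 / 0.49 = 25.42 km.
Total thickness = T + h + r = 31.5 km + 4.31 km + 25.42 km = 61.2 km.

61.2 km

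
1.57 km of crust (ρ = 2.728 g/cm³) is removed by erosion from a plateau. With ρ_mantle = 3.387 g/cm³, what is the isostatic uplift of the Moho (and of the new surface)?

Unloading: uplift u = e ρ_c/ρ_m = 1.57 km × 2.728/3.387 = 1.26 km.

1.26 km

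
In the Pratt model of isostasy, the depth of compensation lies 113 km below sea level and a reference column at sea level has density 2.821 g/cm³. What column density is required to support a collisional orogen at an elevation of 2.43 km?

Pratt balance: ρ_ref D = ρ (D + h).
ρ = ρ_ref D/(D + h) = 2.821 × 113 km/(113 km + 2.43 km) = 2.76 g/cm³.

2.76 g/cm³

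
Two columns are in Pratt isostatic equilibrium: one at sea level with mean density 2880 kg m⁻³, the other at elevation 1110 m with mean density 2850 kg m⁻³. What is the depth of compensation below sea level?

ρ_ref D = ρ (D + h) → D (ρ_ref − ρ) = ρ h.
D = ρ h/(ρ_ref − ρ) = 2850 × 1110 m/(2880 − 2850) = 105000 m.

105000 m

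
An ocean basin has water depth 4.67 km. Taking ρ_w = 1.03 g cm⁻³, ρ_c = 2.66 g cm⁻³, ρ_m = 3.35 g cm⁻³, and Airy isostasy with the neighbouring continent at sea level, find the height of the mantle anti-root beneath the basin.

11 km

Equating mass per unit area of the two columns: replacing crust with seawater at the top is compensated by replacing crust with mantle at the base: d (ρ_c − ρ_w) = a (ρ_m − ρ_c).
a = d (ρ_c − ρ_w)/(ρ_m − ρ_c) = 4.67 km × 1.63/0.69 = 11 km.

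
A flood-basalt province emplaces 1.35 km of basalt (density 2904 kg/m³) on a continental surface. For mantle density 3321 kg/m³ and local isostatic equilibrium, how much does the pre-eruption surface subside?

Subaerial loading: s = t ρ_load / ρ_m.
s = 1.35 km × 2904/3321 = 1.18 km.

1.18 km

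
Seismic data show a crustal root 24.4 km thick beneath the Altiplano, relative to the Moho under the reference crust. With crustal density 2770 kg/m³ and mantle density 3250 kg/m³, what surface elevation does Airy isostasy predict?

Equating mass per unit area of the two columns: ρ_c h = (ρ_m − ρ_c) r.
h = r (ρ_m − ρ_c) / ρ_c = 24.4 km × (3250 − 2770) / 2770 = 4.23 km.

4.23 km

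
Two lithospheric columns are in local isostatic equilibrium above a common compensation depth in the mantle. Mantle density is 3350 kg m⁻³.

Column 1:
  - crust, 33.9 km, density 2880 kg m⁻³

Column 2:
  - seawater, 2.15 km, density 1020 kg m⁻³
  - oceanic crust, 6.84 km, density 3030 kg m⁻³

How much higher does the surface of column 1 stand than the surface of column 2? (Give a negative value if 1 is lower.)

For any compensation level in the mantle, the mantle terms cancel and isostasy reduces to e = (Σt_1 − Σt_2) − (Σ(ρt)_1 − Σ(ρt)_2) / ρ_m.
Σt_1 = 33.9 km; Σt_2 = 8.99 km; Σ(ρt)_1 = 97632; Σ(ρt)_2 = 22918.2 (in km·kg m⁻³).
e = (33.9 − 8.99) − (97632 − 22918.2) / 3350 = 2.61 km.

2.61 km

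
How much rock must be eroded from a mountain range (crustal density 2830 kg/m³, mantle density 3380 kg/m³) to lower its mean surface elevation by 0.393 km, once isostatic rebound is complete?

Net drop Δ = e − u = e − e ρ_c/ρ_m = e (ρ_m − ρ_c)/ρ_m.
e = Δ ρ_m/(ρ_m − ρ_c) = 0.393 km × 3380/550 = 2.42 km.

2.42 km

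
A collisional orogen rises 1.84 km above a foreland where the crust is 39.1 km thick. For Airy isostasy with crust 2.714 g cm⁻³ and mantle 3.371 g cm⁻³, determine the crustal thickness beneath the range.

Root depth r = h ρ_c / (ρ_m − ρ_c) = 1.84 km × 2.714 / 0.657 = 7.601 km.
Total thickness = T + h + r = 39.1 km + 1.84 km + 7.601 km = 48.5 km.

48.5 km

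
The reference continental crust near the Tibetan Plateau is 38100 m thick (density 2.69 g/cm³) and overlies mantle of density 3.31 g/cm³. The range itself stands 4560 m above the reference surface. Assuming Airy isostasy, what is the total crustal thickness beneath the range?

Root depth r = h ρ_c / (ρ_m − ρ_c) = 4560 m × 2.69 / 0.62 = 19780 m.
Total thickness = T + h + r = 38100 m + 4560 m + 19780 m = 62400 m.

62400 m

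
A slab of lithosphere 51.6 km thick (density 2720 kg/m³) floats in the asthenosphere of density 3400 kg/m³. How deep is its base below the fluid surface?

Draft d = t ρ_obj/ρ_fluid = 51.6 km × 2720/3400 = 41.3 km.

41.3 km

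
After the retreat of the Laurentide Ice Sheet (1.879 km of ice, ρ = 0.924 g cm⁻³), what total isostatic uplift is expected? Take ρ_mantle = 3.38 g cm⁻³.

0.514 km

Removing the load lets mantle flow back in; uplift u satisfies ρ_ice t = ρ_m u.
u = t ρ_ice/ρ_m = 1.879 km × 0.924/3.38 = 0.514 km.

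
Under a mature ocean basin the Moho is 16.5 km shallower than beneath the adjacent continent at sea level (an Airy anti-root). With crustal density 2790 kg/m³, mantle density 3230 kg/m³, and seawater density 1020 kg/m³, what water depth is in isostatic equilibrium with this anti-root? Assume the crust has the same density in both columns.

4.1 km

Replacing a thickness d of crust by seawater at the top must be balanced by replacing crust with mantle at the base: d (ρ_c − ρ_w) = a (ρ_m − ρ_c).
d = a (ρ_m − ρ_c)/(ρ_c − ρ_w) = 16.5 km × 440/1770 = 4.1 km.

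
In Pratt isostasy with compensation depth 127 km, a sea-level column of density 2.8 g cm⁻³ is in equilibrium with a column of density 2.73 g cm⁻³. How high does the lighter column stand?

ρ_ref D = ρ (D + h) → h = D (ρ_ref − ρ)/ρ.
h = 127 km × (2.8 − 2.73)/2.73 = 3.26 km.

3.26 km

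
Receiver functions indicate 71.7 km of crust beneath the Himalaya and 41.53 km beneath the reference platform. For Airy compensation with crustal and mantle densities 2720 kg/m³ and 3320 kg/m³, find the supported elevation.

Excess crust Δ = 71.7 km − 41.53 km = 30.17 km, split between elevation h and root r with h + r = Δ.
Airy balance ρ_c h = (ρ_m − ρ_c) r gives r = h ρ_c/(ρ_m − ρ_c), so h (1 + ρ_c/(ρ_m − ρ_c)) = Δ, i.e. h = Δ (ρ_m − ρ_c)/ρ_m.
h = 30.17 km × 600/3320 = 5.45 km.

5.45 km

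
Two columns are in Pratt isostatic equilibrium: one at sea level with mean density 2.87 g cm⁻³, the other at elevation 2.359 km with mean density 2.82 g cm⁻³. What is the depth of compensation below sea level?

ρ_ref D = ρ (D + h) → D (ρ_ref − ρ) = ρ h.
D = ρ h/(ρ_ref − ρ) = 2.82 × 2.359 km/(2.87 − 2.82) = 133 km.

133 km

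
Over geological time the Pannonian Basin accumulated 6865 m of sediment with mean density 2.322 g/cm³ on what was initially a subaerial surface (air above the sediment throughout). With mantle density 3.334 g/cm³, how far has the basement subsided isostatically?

4780 m

Subaerial load: s = t ρ_sed / ρ_m = 6865 m × 2.322/3.334 = 4780 m.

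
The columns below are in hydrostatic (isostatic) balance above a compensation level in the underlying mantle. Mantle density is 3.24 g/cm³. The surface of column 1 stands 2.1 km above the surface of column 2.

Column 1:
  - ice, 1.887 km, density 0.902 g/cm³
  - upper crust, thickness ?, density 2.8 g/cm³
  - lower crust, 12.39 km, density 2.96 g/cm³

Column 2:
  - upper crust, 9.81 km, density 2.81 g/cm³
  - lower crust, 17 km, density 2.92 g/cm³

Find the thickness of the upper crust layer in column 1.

Take the compensation level at the base of the deeper column (depth z_c below the surface of column 1) and equate Σ ρ_i t_i down to z_c; mantle fills any gap and the z_c terms cancel.
Column 1: 1.887×0.902 + x×2.8 + 12.39×2.96 + (z_c − 14.277 − x)×3.24
Column 2: 2.1×0 + 9.81×2.81 + 17×2.92 + (z_c − 2.1 − 26.81)×3.24
The z_c×3.24 term appears on both sides and cancels. Collect the known terms of each column as K = Σ(ρt)_known − 3.24 × (depth of known layers): K_1 = 38.376474 − 3.24×14.277 = −7.881006; K_2 = 77.2061 − 3.24×(2.1 + 26.81) = −16.4623.
Balance: K_1 − x×(3.24 − 2.8) = K_2, so x = (K_1 − K_2)/(3.24 − 2.8) = 8.58129/0.44 = 19.5 km.

19.5 km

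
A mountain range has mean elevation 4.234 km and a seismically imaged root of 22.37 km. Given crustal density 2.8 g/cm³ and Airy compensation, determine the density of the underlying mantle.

3.33 g/cm³

Airy balance: ρ_c h = (ρ_m − ρ_c) r → ρ_m = ρ_c (1 + h/r).
ρ_m = 2.8 × (1 + 4.234 km/22.37 km) = 3.33 g/cm³.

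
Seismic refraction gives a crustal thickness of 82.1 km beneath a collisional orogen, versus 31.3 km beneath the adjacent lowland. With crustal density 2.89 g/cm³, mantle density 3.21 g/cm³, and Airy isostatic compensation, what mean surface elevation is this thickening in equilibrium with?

Excess crust Δ = 82.1 km − 31.3 km = 50.8 km, split between elevation h and root r with h + r = Δ.
Airy balance ρ_c h = (ρ_m − ρ_c) r gives r = h ρ_c/(ρ_m − ρ_c), so h (1 + ρ_c/(ρ_m − ρ_c)) = Δ, i.e. h = Δ (ρ_m − ρ_c)/ρ_m.
h = 50.8 km × 0.32/3.21 = 5.06 km.

5.06 km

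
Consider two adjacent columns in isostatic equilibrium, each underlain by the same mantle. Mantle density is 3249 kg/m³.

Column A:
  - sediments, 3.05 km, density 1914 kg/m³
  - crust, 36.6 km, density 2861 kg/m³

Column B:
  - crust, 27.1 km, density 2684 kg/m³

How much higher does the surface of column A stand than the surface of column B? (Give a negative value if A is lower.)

0.911 km

For any compensation level in the mantle, the mantle terms cancel and isostasy reduces to e = (Σt_A − Σt_B) − (Σ(ρt)_A − Σ(ρt)_B) / ρ_m.
Σt_A = 39.65 km; Σt_B = 27.1 km; Σ(ρt)_A = 110550.3; Σ(ρt)_B = 72736.4 (in km·kg/m³).
e = (39.65 − 27.1) − (110550.3 − 72736.4) / 3249 = 0.911 km.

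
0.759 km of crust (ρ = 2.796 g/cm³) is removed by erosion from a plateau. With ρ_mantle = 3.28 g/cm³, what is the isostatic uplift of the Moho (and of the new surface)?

0.647 km

Unloading: uplift u = e ρ_c/ρ_m = 0.759 km × 2.796/3.28 = 0.647 km.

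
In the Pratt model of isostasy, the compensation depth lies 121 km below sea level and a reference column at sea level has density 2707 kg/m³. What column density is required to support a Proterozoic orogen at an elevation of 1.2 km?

Pratt balance: ρ_ref D = ρ (D + h).
ρ = ρ_ref D/(D + h) = 2707 × 121 km/(121 km + 1.2 km) = 2680 kg/m³.

2680 kg/m³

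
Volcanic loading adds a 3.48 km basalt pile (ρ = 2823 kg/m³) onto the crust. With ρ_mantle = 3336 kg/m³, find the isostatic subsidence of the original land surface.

Subaerial loading: s = t ρ_load / ρ_m.
s = 3.48 km × 2823/3336 = 2.94 km.

2.94 km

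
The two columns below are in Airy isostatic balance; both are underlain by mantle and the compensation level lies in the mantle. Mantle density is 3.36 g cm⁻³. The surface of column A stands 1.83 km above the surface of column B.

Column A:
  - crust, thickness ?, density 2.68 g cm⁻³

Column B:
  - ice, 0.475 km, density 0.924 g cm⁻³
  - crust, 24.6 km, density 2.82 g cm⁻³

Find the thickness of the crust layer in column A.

30.3 km

Take the compensation level at the base of the deeper column (depth z_c below the surface of column A) and equate Σ ρ_i t_i down to z_c; mantle fills any gap and the z_c terms cancel.
Column A: x×2.68 + (z_c − 0 − x)×3.36
Column B: 1.83×0 + 0.475×0.924 + 24.6×2.82 + (z_c − 1.83 − 25.075)×3.36
The z_c×3.36 term appears on both sides and cancels. Collect the known terms of each column as K = Σ(ρt)_known − 3.36 × (depth of known layers): K_A = 0 − 3.36×0 = 0; K_B = 69.8109 − 3.36×(1.83 + 25.075) = −20.5899.
Balance: K_A − x×(3.36 − 2.68) = K_B, so x = (K_A − K_B)/(3.36 − 2.68) = 20.5899/0.68 = 30.3 km.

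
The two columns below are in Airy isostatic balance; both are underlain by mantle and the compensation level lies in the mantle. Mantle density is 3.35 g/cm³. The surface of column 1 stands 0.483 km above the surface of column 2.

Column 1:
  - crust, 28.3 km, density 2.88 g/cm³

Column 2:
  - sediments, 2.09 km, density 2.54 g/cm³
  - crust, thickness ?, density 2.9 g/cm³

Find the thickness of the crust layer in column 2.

22.2 km

Take the compensation level at the base of the deeper column (depth z_c below the surface of column 1) and equate Σ ρ_i t_i down to z_c; mantle fills any gap and the z_c terms cancel.
Column 1: 28.3×2.88 + (z_c − 28.3)×3.35
Column 2: 0.483×0 + 2.09×2.54 + x×2.9 + (z_c − 0.483 − 2.09 − x)×3.35
The z_c×3.35 term appears on both sides and cancels. Collect the known terms of each column as K = Σ(ρt)_known − 3.35 × (depth of known layers): K_1 = 81.504 − 3.35×28.3 = −13.301; K_2 = 5.3086 − 3.35×(0.483 + 2.09) = −3.31095.
Balance: K_1 = K_2 − x×(3.35 − 2.9), so x = (K_2 − K_1)/(3.35 − 2.9) = 9.99005/0.45 = 22.2 km.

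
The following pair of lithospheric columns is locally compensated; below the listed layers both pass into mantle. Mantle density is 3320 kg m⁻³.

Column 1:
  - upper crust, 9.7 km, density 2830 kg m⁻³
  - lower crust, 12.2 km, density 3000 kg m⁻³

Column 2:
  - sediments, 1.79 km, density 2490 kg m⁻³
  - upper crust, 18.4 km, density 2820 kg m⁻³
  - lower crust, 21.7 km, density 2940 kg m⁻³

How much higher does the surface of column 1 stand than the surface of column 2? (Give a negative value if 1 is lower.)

−3.09 km

For any compensation level in the mantle, the mantle terms cancel and isostasy reduces to e = (Σt_1 − Σt_2) − (Σ(ρt)_1 − Σ(ρt)_2) / ρ_m.
Σt_1 = 21.9 km; Σt_2 = 41.89 km; Σ(ρt)_1 = 64051; Σ(ρt)_2 = 120143.1 (in km·kg m⁻³).
e = (21.9 − 41.89) − (64051 − 120143.1) / 3320 = −3.09 km.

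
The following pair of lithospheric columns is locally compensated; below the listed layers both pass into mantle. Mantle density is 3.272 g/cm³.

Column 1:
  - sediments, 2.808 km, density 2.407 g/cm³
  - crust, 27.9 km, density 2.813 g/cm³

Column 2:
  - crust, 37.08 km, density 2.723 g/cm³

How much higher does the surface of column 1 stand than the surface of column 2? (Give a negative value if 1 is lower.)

For any compensation level in the mantle, the mantle terms cancel and isostasy reduces to e = (Σt_1 − Σt_2) − (Σ(ρt)_1 − Σ(ρt)_2) / ρ_m.
Σt_1 = 30.708 km; Σt_2 = 37.08 km; Σ(ρt)_1 = 85.241556; Σ(ρt)_2 = 100.96884 (in km·g/cm³).
e = (30.708 − 37.08) − (85.241556 − 100.96884) / 3.272 = −1.57 km.

−1.57 km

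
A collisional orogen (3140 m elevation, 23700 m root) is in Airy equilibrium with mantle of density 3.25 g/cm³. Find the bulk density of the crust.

ρ_c h = (ρ_m − ρ_c) r → ρ_c (h + r) = ρ_m r → ρ_c = ρ_m r / (h + r).
ρ_c = 3.25 × 23700 m / (3140 m + 23700 m) = 2.87 g/cm³.

2.87 g/cm³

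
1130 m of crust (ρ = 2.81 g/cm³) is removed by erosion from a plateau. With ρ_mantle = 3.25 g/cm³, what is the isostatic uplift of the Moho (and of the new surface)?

Unloading: uplift u = e ρ_c/ρ_m = 1130 m × 2.81/3.25 = 977 m.

977 m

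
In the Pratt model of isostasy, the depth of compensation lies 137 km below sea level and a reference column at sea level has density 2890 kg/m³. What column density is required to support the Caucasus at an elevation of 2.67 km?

Pratt balance: ρ_ref D = ρ (D + h).
ρ = ρ_ref D/(D + h) = 2890 × 137 km/(137 km + 2.67 km) = 2830 kg/m³.

2830 kg/m³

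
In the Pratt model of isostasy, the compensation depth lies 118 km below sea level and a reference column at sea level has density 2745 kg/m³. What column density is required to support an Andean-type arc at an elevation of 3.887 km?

2660 kg/m³

Pratt balance: ρ_ref D = ρ (D + h).
ρ = ρ_ref D/(D + h) = 2745 × 118 km/(118 km + 3.887 km) = 2660 kg/m³.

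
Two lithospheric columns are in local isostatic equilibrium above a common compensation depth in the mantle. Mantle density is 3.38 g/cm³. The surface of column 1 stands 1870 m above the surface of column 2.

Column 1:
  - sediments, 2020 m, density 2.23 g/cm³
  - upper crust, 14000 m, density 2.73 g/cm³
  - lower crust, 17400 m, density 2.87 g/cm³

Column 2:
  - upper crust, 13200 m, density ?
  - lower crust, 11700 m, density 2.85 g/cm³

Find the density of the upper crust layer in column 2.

Take the compensation level at the base of the deeper column (depth z_c below the surface of column 1) and equate Σ ρ_i t_i down to z_c; mantle fills any gap and the z_c terms cancel.
Column 1: 2020×2.23 + 14000×2.73 + 17400×2.87 + (z_c − 33420)×3.38
Column 2: 1870×0 + 13200×ρ + 11700×2.85 + (z_c − 1870 − 24900)×3.38
The z_c×3.38 term appears on both sides and cancels. Collect the known terms of each column as K = Σ(ρt)_known − 3.38 × (depth of known layers): K_1 = 92662.6 − 3.38×33420 = −20297; K_2 = 33345 − 3.38×(1870 + 24900) = −57137.6.
Balance: K_1 = K_2 + 13200×ρ, so ρ = (K_1 − K_2)/13200 = 36840.6/13200 = 2.79 g/cm³.

2.79 g/cm³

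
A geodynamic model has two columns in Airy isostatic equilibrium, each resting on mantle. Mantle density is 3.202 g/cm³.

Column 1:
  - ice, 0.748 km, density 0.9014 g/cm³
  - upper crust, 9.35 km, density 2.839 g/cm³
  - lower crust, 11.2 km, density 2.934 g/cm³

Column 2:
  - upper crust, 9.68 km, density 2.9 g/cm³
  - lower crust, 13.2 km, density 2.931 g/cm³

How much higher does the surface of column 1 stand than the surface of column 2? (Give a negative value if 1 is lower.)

0.505 km

For any compensation level in the mantle, the mantle terms cancel and isostasy reduces to e = (Σt_1 − Σt_2) − (Σ(ρt)_1 − Σ(ρt)_2) / ρ_m.
Σt_1 = 21.298 km; Σt_2 = 22.88 km; Σ(ρt)_1 = 60.0796972; Σ(ρt)_2 = 66.7612 (in km·g/cm³).
e = (21.298 − 22.88) − (60.0796972 − 66.7612) / 3.202 = 0.505 km.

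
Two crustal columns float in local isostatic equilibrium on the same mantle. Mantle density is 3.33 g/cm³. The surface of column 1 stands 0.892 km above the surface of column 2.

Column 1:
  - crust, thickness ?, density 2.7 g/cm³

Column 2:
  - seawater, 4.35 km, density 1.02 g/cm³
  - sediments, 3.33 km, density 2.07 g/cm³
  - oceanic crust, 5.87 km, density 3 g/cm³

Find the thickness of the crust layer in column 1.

Take the compensation level at the base of the deeper column (depth z_c below the surface of column 1) and equate Σ ρ_i t_i down to z_c; mantle fills any gap and the z_c terms cancel.
Column 1: x×2.7 + (z_c − 0 − x)×3.33
Column 2: 0.892×0 + 4.35×1.02 + 3.33×2.07 + 5.87×3 + (z_c − 0.892 − 13.55)×3.33
The z_c×3.33 term appears on both sides and cancels. Collect the known terms of each column as K = Σ(ρt)_known − 3.33 × (depth of known layers): K_1 = 0 − 3.33×0 = 0; K_2 = 28.9401 − 3.33×(0.892 + 13.55) = −19.15176.
Balance: K_1 − x×(3.33 − 2.7) = K_2, so x = (K_1 − K_2)/(3.33 − 2.7) = 19.1518/0.63 = 30.4 km.

30.4 km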